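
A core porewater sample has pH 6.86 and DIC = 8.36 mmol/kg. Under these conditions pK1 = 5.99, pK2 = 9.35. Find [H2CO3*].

[CO2*] = 0.991 mmol/kg

α₀ = 1 / (1 + K1/[H⁺] + K1K2/[H⁺]²) = 1 / (1 + 10^+0.87 + 10^-1.62)
   = 1 / (1 + 7.4131 + 0.023988) = 1/8.4371 = 0.1185
[CO2*] = α₀ × DIC = 0.1185 × 8.36 = 0.991 mmol/kg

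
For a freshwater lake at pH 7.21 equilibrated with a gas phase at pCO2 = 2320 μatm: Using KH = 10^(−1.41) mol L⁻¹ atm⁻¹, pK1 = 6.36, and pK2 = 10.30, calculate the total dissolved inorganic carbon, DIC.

[CO2*] = KH · pCO2 = 10^(−1.41) × 2320×10^-6 = 9.026×10^-5 mol/L
α₀ = 1/(1 + K1/[H⁺] + K1K2/[H⁺]²) = 1/(1 + 10^+0.85 + 10^-2.24) = 0.1237
DIC = [CO2*]/α₀ = 9.026×10^-5 / 0.1237 = 0.730 mmol/L

DIC = 0.730 mmol/L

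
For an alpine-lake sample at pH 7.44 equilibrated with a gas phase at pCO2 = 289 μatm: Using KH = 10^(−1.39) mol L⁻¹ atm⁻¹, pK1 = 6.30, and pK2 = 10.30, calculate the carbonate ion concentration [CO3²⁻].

[CO3²⁻] = 0.224 μmol/L

[CO2*] = KH · pCO2 = 10^(−1.39) × 289×10^-6 = 1.177×10^-5 mol/L
α₀ = 1/(1 + K1/[H⁺] + K1K2/[H⁺]²) = 1/(1 + 10^+1.14 + 10^-1.72) = 0.06746
DIC = [CO2*]/α₀ = 1.177×10^-5 / 0.06746 = 0.1745 mmol/L
[CO3²⁻] = α₂·DIC; α₂ = 0.001285, so [CO3²⁻] = 0.001285 × 0.1745 = 0.000224 mmol/L = 0.224 μmol/L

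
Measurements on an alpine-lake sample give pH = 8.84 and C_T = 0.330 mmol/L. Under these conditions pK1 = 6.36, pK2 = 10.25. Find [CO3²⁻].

α₂ = 1 / (1 + [H⁺]/K2 + [H⁺]²/(K1K2)) = 1 / (1 + 10^+1.41 + 10^-1.07)
   = 1 / (1 + 25.704 + 0.085114) = 1/26.789 = 0.03733
[CO3²⁻] = α₂ × DIC = 0.03733 × 0.330 = 0.0123 mmol/L = 12.3 μmol/L

[CO3²⁻] = 12.3 μmol/L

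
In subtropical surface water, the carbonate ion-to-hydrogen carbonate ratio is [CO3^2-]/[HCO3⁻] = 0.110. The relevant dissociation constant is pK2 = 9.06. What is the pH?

From K2 = [H⁺][CO3^2-]/[HCO3⁻]:  pH = pK2 + log₁₀([CO3^2-]/[HCO3⁻])
log₁₀(0.110) = -0.959
pH = 9.06 + (-0.959) = 8.10

pH = 8.10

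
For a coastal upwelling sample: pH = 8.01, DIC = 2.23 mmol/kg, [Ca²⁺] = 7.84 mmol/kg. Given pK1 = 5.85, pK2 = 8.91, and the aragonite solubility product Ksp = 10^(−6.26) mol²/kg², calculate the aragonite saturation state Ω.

Ω = 3.54

α₂ = 1 / (1 + [H⁺]/K2 + [H⁺]²/(K1K2)) = 1 / (1 + 10^+0.90 + 10^-1.26)
   = 1 / (1 + 7.9433 + 0.054954) = 1/8.9982 = 0.1111
[CO3²⁻] = α₂ × DIC = 0.1111 × 2.23 = 0.2478 mmol/kg
Ksp = 10^(−6.26) = 5.495×10^-7
Ω = [Ca²⁺][CO3²⁻]/Ksp = (7.84×10^-3)(2.478×10^-4) / 5.495×10^-7 = 3.54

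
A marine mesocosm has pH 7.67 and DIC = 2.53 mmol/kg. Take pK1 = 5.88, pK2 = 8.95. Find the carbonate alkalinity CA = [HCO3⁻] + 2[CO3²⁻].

CA = [HCO3⁻] + 2[CO3²⁻] = (α₁ + 2α₂)·DIC
At pH 7.67: [H⁺]/K1 = 10^-1.79 = 0.016218, K2/[H⁺] = 10^-1.28 = 0.052481
α₁ = 1/(1 + 0.016218 + 0.052481) = 1/1.0687 = 0.9357; α₂ = α₁·K2/[H⁺] = 0.04911
α₁ + 2α₂ = 1.0339
CA = 1.0339 × 2.53 = 2.62 mmol/kg

CA = 2.62 mmol/kg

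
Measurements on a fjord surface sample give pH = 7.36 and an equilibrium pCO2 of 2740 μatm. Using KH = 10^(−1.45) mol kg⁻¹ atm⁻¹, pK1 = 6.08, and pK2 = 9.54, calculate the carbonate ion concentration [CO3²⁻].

[CO3²⁻] = 12.2 μmol/kg

[CO2*] = KH · pCO2 = 10^(−1.45) × 2740×10^-6 = 9.722×10^-5 mol/kg
α₀ = 1/(1 + K1/[H⁺] + K1K2/[H⁺]²) = 1/(1 + 10^+1.28 + 10^-0.90) = 0.04955
DIC = [CO2*]/α₀ = 9.722×10^-5 / 0.04955 = 1.962 mmol/kg
[CO3²⁻] = α₂·DIC; α₂ = 0.006238, so [CO3²⁻] = 0.006238 × 1.962 = 0.0122 mmol/kg = 12.2 μmol/kg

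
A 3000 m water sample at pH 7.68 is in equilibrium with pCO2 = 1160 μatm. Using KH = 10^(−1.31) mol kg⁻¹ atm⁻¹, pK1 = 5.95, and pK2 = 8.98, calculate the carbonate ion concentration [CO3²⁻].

[CO2*] = KH · pCO2 = 10^(−1.31) × 1160×10^-6 = 5.681×10^-5 mol/kg
α₀ = 1/(1 + K1/[H⁺] + K1K2/[H⁺]²) = 1/(1 + 10^+1.73 + 10^+0.43) = 0.01742
DIC = [CO2*]/α₀ = 5.681×10^-5 / 0.01742 = 3.261 mmol/kg
[CO3²⁻] = α₂·DIC; α₂ = 0.04690, so [CO3²⁻] = 0.04690 × 3.261 = 0.153 mmol/kg

[CO3²⁻] = 0.153 mmol/kg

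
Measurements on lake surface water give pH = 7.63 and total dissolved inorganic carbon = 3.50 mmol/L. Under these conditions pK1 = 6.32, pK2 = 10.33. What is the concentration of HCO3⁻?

[HCO3⁻] = 3.33 mmol/L

α₁ = 1 / (1 + [H⁺]/K1 + K2/[H⁺]) = 1 / (1 + 10^-1.31 + 10^-2.70)
   = 1 / (1 + 0.048978 + 0.0019953) = 1/1.0510 = 0.9515
[HCO3⁻] = α₁ × DIC = 0.9515 × 3.50 = 3.33 mmol/L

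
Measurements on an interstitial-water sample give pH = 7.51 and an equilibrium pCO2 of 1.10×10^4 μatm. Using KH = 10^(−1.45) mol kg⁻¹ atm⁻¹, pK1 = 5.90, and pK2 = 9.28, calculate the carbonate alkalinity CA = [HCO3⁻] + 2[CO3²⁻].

[CO2*] = KH · pCO2 = 10^(−1.45) × 1.10×10^4×10^-6 = 3.903×10^-4 mol/kg
α₀ = 1/(1 + K1/[H⁺] + K1K2/[H⁺]²) = 1/(1 + 10^+1.61 + 10^-0.16) = 0.02357
DIC = [CO2*]/α₀ = 3.903×10^-4 / 0.02357 = 16.56 mmol/kg
CA = (α₁ + 2α₂)·DIC = (0.9601 + 2×0.01631) × 16.56 = 16.4 mmol/kg

CA = 16.4 mmol/kg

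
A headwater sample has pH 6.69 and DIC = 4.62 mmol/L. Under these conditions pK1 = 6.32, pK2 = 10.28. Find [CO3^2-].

α₂ = 1 / (1 + [H⁺]/K2 + [H⁺]²/(K1K2)) = 1 / (1 + 10^+3.59 + 10^+3.22)
   = 1 / (1 + 3890.5 + 1659.6) = 1/5551.0 = 0.0001801
[CO3²⁻] = α₂ × DIC = 0.0001801 × 4.62 = 0.000832 mmol/L = 0.832 μmol/L

[CO3²⁻] = 0.832 μmol/L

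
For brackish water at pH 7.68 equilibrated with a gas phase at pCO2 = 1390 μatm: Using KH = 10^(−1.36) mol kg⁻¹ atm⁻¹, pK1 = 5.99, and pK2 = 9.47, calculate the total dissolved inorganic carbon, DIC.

DIC = 3.08 mmol/kg

[CO2*] = KH · pCO2 = 10^(−1.36) × 1390×10^-6 = 6.068×10^-5 mol/kg
α₀ = 1/(1 + K1/[H⁺] + K1K2/[H⁺]²) = 1/(1 + 10^+1.69 + 10^-0.10) = 0.01970
DIC = [CO2*]/α₀ = 6.068×10^-5 / 0.01970 = 3.08 mmol/kg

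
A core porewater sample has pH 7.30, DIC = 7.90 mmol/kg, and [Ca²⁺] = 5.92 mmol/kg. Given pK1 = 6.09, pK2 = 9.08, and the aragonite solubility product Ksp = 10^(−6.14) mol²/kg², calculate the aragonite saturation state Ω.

Ω = 0.994

α₂ = 1 / (1 + [H⁺]/K2 + [H⁺]²/(K1K2)) = 1 / (1 + 10^+1.78 + 10^+0.57)
   = 1 / (1 + 60.256 + 3.7154) = 1/64.971 = 0.01539
[CO3²⁻] = α₂ × DIC = 0.01539 × 7.90 = 0.1216 mmol/kg
Ksp = 10^(−6.14) = 7.244×10^-7
Ω = [Ca²⁺][CO3²⁻]/Ksp = (5.92×10^-3)(1.216×10^-4) / 7.244×10^-7 = 0.994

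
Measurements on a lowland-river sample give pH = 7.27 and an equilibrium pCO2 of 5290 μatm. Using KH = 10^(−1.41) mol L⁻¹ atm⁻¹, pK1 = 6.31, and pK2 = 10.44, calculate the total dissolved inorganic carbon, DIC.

[CO2*] = KH · pCO2 = 10^(−1.41) × 5290×10^-6 = 2.058×10^-4 mol/L
α₀ = 1/(1 + K1/[H⁺] + K1K2/[H⁺]²) = 1/(1 + 10^+0.96 + 10^-2.21) = 0.09875
DIC = [CO2*]/α₀ = 2.058×10^-4 / 0.09875 = 2.08 mmol/L

DIC = 2.08 mmol/L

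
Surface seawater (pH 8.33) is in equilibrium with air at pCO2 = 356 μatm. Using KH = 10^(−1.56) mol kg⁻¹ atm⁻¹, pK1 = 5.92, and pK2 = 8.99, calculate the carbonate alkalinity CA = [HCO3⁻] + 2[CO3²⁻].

CA = 3.62 mmol/kg

[CO2*] = KH · pCO2 = 10^(−1.56) × 356×10^-6 = 9.805×10^-6 mol/kg
α₀ = 1/(1 + K1/[H⁺] + K1K2/[H⁺]²) = 1/(1 + 10^+2.41 + 10^+1.75) = 0.003182
DIC = [CO2*]/α₀ = 9.805×10^-6 / 0.003182 = 3.081 mmol/kg
CA = (α₁ + 2α₂)·DIC = (0.8179 + 2×0.1789) × 3.081 = 3.62 mmol/kg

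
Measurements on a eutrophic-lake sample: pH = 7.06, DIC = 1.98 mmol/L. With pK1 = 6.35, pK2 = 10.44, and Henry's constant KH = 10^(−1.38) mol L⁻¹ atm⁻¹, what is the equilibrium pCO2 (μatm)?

α₀ = 1 / (1 + K1/[H⁺] + K1K2/[H⁺]²) = 1 / (1 + 10^+0.71 + 10^-2.67)
   = 1 / (1 + 5.1286 + 0.0021380) = 1/6.1308 = 0.1631
[CO2*] = α₀ × DIC = 0.1631 × 1.98 = 0.3230 mmol/L
pCO2 = [CO2*]/KH = 3.230×10^-4 / 4.169×10^-2 = 7750 μatm

pCO2 = 7750 μatm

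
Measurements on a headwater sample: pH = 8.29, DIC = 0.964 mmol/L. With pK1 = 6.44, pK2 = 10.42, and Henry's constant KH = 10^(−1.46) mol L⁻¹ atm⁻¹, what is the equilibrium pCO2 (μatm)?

α₀ = 1 / (1 + K1/[H⁺] + K1K2/[H⁺]²) = 1 / (1 + 10^+1.85 + 10^-0.28)
   = 1 / (1 + 70.795 + 0.52481) = 1/72.319 = 0.01383
[CO2*] = α₀ × DIC = 0.01383 × 0.964 = 0.01333 mmol/L = 13.33 μmol/L
pCO2 = [CO2*]/KH = 1.333×10^-5 / 3.467×10^-2 = 384 μatm

pCO2 = 384 μatm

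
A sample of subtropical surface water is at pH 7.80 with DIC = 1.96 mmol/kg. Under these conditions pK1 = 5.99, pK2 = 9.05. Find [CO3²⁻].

[CO3²⁻] = 0.103 mmol/kg

α₂ = 1 / (1 + [H⁺]/K2 + [H⁺]²/(K1K2)) = 1 / (1 + 10^+1.25 + 10^-0.56)
   = 1 / (1 + 17.783 + 0.27542) = 1/19.058 = 0.05247
[CO3²⁻] = α₂ × DIC = 0.05247 × 1.96 = 0.103 mmol/kg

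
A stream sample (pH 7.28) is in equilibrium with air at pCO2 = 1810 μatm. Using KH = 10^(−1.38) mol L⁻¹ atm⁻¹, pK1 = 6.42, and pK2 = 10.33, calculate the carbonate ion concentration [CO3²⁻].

[CO3²⁻] = 0.487 μmol/L

[CO2*] = KH · pCO2 = 10^(−1.38) × 1810×10^-6 = 7.545×10^-5 mol/L
α₀ = 1/(1 + K1/[H⁺] + K1K2/[H⁺]²) = 1/(1 + 10^+0.86 + 10^-2.19) = 0.1212
DIC = [CO2*]/α₀ = 7.545×10^-5 / 0.1212 = 0.6226 mmol/L
[CO3²⁻] = α₂·DIC; α₂ = 0.0007825, so [CO3²⁻] = 0.0007825 × 0.6226 = 0.000487 mmol/L = 0.487 μmol/L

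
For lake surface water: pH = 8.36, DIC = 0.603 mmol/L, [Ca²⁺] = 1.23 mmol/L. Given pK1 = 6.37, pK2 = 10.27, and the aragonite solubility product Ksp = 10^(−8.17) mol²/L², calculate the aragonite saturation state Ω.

α₂ = 1 / (1 + [H⁺]/K2 + [H⁺]²/(K1K2)) = 1 / (1 + 10^+1.91 + 10^-0.08)
   = 1 / (1 + 81.283 + 0.83176) = 1/83.115 = 0.01203
[CO3²⁻] = α₂ × DIC = 0.01203 × 0.603 = 0.007255 mmol/L = 7.255 μmol/L
Ksp = 10^(−8.17) = 6.761×10^-9
Ω = [Ca²⁺][CO3²⁻]/Ksp = (1.23×10^-3)(7.255×10^-6) / 6.761×10^-9 = 1.32

Ω = 1.32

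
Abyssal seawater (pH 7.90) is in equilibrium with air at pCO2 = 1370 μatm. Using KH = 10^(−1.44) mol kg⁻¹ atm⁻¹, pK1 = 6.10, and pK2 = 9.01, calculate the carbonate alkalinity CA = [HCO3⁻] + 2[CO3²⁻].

[CO2*] = KH · pCO2 = 10^(−1.44) × 1370×10^-6 = 4.974×10^-5 mol/kg
α₀ = 1/(1 + K1/[H⁺] + K1K2/[H⁺]²) = 1/(1 + 10^+1.80 + 10^+0.69) = 0.01449
DIC = [CO2*]/α₀ = 4.974×10^-5 / 0.01449 = 3.432 mmol/kg
CA = (α₁ + 2α₂)·DIC = (0.9145 + 2×0.07099) × 3.432 = 3.63 mmol/kg

CA = 3.63 mmol/kg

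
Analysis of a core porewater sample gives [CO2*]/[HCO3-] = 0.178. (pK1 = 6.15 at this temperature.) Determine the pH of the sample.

pH = 6.90

From K1 = [H⁺][HCO3-]/[CO2*]:  pH = pK1 − log₁₀([CO2*]/[HCO3-])
log₁₀(0.178) = -0.750
pH = 6.15 − (-0.750) = 6.90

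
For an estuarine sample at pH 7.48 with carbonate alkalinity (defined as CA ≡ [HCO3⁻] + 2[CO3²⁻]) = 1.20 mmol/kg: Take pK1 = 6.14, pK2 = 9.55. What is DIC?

DIC = 1.24 mmol/kg

CA = [HCO3⁻] + 2[CO3²⁻] = (α₁ + 2α₂)·DIC
At pH 7.48: [H⁺]/K1 = 10^-1.34 = 0.045709, K2/[H⁺] = 10^-2.07 = 0.0085114
α₁ = 1/(1 + 0.045709 + 0.0085114) = 1/1.0542 = 0.9486; α₂ = α₁·K2/[H⁺] = 0.008074
α₁ + 2α₂ = 0.9647
DIC = CA / (α₁ + 2α₂) = 1.20 / 0.9647 = 1.24 mmol/kg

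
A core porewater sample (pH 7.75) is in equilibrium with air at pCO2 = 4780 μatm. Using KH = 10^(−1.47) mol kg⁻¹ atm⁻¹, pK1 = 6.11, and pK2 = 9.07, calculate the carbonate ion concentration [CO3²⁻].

[CO3²⁻] = 0.338 mmol/kg

[CO2*] = KH · pCO2 = 10^(−1.47) × 4780×10^-6 = 1.620×10^-4 mol/kg
α₀ = 1/(1 + K1/[H⁺] + K1K2/[H⁺]²) = 1/(1 + 10^+1.64 + 10^+0.32) = 0.02139
DIC = [CO2*]/α₀ = 1.620×10^-4 / 0.02139 = 7.571 mmol/kg
[CO3²⁻] = α₂·DIC; α₂ = 0.04470, so [CO3²⁻] = 0.04470 × 7.571 = 0.338 mmol/kg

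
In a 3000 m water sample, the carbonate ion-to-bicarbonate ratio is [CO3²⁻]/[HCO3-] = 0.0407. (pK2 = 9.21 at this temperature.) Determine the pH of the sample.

From K2 = [H⁺][CO3²⁻]/[HCO3-]:  pH = pK2 + log₁₀([CO3²⁻]/[HCO3-])
log₁₀(0.0407) = -1.390
pH = 9.21 + (-1.390) = 7.82

pH = 7.82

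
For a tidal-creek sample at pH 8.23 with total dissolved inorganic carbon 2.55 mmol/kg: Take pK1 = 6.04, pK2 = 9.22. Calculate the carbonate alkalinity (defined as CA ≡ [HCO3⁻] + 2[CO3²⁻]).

CA = [HCO3⁻] + 2[CO3²⁻] = (α₁ + 2α₂)·DIC
At pH 8.23: [H⁺]/K1 = 10^-2.19 = 0.0064565, K2/[H⁺] = 10^-0.99 = 0.10233
α₁ = 1/(1 + 0.0064565 + 0.10233) = 1/1.1088 = 0.9019; α₂ = α₁·K2/[H⁺] = 0.09229
α₁ + 2α₂ = 1.0865
CA = 1.0865 × 2.55 = 2.77 mmol/kg

CA = 2.77 mmol/kg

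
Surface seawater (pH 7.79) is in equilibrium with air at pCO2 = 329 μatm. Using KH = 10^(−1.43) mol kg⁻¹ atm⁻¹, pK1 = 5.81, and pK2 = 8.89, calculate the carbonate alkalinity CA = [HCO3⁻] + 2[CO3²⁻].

[CO2*] = KH · pCO2 = 10^(−1.43) × 329×10^-6 = 1.222×10^-5 mol/kg
α₀ = 1/(1 + K1/[H⁺] + K1K2/[H⁺]²) = 1/(1 + 10^+1.98 + 10^+0.88) = 0.009608
DIC = [CO2*]/α₀ = 1.222×10^-5 / 0.009608 = 1.272 mmol/kg
CA = (α₁ + 2α₂)·DIC = (0.9175 + 2×0.07288) × 1.272 = 1.35 mmol/kg

CA = 1.35 mmol/kg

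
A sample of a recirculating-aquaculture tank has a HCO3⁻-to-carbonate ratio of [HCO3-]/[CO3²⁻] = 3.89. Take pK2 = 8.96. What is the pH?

From K2 = [H⁺][CO3²⁻]/[HCO3-]:  pH = pK2 − log₁₀([HCO3-]/[CO3²⁻])
log₁₀(3.89) = +0.590
pH = 8.96 − (+0.590) = 8.37

pH = 8.37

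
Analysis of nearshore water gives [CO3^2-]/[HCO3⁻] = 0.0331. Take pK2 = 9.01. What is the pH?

pH = 7.53

From K2 = [H⁺][CO3^2-]/[HCO3⁻]:  pH = pK2 + log₁₀([CO3^2-]/[HCO3⁻])
log₁₀(0.0331) = -1.480
pH = 9.01 + (-1.480) = 7.53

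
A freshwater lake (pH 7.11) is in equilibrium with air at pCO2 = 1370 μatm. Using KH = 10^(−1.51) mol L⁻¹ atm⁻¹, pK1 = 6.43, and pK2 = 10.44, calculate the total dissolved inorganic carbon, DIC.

[CO2*] = KH · pCO2 = 10^(−1.51) × 1370×10^-6 = 4.234×10^-5 mol/L
α₀ = 1/(1 + K1/[H⁺] + K1K2/[H⁺]²) = 1/(1 + 10^+0.68 + 10^-2.65) = 0.1728
DIC = [CO2*]/α₀ = 4.234×10^-5 / 0.1728 = 0.245 mmol/L

DIC = 0.245 mmol/L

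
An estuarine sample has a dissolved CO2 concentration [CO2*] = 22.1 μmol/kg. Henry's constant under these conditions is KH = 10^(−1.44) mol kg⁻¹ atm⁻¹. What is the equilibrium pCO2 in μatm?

KH = 10^(−1.44) = 3.631×10^-2 mol kg⁻¹ atm⁻¹
pCO2 = [CO2*]/KH = 22.1×10^-6 / 3.631×10^-2 = 6.09×10^-4 atm = 609 μatm

pCO2 = 609 μatm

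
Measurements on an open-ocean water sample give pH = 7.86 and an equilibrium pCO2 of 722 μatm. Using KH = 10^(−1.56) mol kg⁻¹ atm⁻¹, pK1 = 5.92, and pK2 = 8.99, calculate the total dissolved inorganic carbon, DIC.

[CO2*] = KH · pCO2 = 10^(−1.56) × 722×10^-6 = 1.989×10^-5 mol/kg
α₀ = 1/(1 + K1/[H⁺] + K1K2/[H⁺]²) = 1/(1 + 10^+1.94 + 10^+0.81) = 0.01058
DIC = [CO2*]/α₀ = 1.989×10^-5 / 0.01058 = 1.88 mmol/kg

DIC = 1.88 mmol/kg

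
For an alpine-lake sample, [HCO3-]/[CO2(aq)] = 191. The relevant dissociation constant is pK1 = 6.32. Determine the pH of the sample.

pH = 8.60

From K1 = [H⁺][HCO3-]/[CO2(aq)]:  pH = pK1 + log₁₀([HCO3-]/[CO2(aq)])
log₁₀(191) = +2.281
pH = 6.32 + (+2.281) = 8.60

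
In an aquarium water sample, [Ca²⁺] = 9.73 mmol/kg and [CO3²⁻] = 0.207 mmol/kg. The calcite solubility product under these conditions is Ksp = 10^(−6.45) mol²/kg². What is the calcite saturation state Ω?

Ω = 5.68

Ksp = 10^(−6.45) = 3.548×10^-7
Ω = [Ca²⁺][CO3²⁻]/Ksp = (9.73×10^-3)(0.207×10^-3) / 3.548×10^-7 = 5.68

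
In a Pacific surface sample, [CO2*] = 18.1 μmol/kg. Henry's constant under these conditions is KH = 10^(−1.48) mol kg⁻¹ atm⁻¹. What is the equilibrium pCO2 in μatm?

pCO2 = 547 μatm

KH = 10^(−1.48) = 3.311×10^-2 mol kg⁻¹ atm⁻¹
pCO2 = [CO2*]/KH = 18.1×10^-6 / 3.311×10^-2 = 5.47×10^-4 atm = 547 μatm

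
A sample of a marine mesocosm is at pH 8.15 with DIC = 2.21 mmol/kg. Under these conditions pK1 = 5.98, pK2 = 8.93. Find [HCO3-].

[HCO3⁻] = 1.88 mmol/kg

α₁ = 1 / (1 + [H⁺]/K1 + K2/[H⁺]) = 1 / (1 + 10^-2.17 + 10^-0.78)
   = 1 / (1 + 0.0067608 + 0.16596) = 1/1.1727 = 0.8527
[HCO3⁻] = α₁ × DIC = 0.8527 × 2.21 = 1.88 mmol/kg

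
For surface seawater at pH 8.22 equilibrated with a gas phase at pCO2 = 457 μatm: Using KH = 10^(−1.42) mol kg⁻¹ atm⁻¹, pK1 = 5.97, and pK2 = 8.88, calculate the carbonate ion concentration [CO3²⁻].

[CO2*] = KH · pCO2 = 10^(−1.42) × 457×10^-6 = 1.737×10^-5 mol/kg
α₀ = 1/(1 + K1/[H⁺] + K1K2/[H⁺]²) = 1/(1 + 10^+2.25 + 10^+1.59) = 0.004593
DIC = [CO2*]/α₀ = 1.737×10^-5 / 0.004593 = 3.783 mmol/kg
[CO3²⁻] = α₂·DIC; α₂ = 0.1787, so [CO3²⁻] = 0.1787 × 3.783 = 0.676 mmol/kg

[CO3²⁻] = 0.676 mmol/kg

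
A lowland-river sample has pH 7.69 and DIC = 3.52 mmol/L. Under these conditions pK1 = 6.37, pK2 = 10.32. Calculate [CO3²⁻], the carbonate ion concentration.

α₂ = 1 / (1 + [H⁺]/K2 + [H⁺]²/(K1K2)) = 1 / (1 + 10^+2.63 + 10^+1.31)
   = 1 / (1 + 426.58 + 20.417) = 1/448.00 = 0.002232
[CO3²⁻] = α₂ × DIC = 0.002232 × 3.52 = 0.00786 mmol/L = 7.86 μmol/L

[CO3²⁻] = 7.86 μmol/L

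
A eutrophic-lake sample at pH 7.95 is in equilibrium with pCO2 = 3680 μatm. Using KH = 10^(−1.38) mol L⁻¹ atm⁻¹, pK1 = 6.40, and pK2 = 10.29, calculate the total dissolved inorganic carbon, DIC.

[CO2*] = KH · pCO2 = 10^(−1.38) × 3680×10^-6 = 1.534×10^-4 mol/L
α₀ = 1/(1 + K1/[H⁺] + K1K2/[H⁺]²) = 1/(1 + 10^+1.55 + 10^-0.79) = 0.02729
DIC = [CO2*]/α₀ = 1.534×10^-4 / 0.02729 = 5.62 mmol/L

DIC = 5.62 mmol/L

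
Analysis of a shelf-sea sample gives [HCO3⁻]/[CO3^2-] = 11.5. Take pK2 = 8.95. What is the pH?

From K2 = [H⁺][CO3^2-]/[HCO3⁻]:  pH = pK2 − log₁₀([HCO3⁻]/[CO3^2-])
log₁₀(11.5) = +1.061
pH = 8.95 − (+1.061) = 7.89

pH = 7.89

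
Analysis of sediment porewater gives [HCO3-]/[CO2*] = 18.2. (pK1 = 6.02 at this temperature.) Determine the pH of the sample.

pH = 7.28

From K1 = [H⁺][HCO3-]/[CO2*]:  pH = pK1 + log₁₀([HCO3-]/[CO2*])
log₁₀(18.2) = +1.260
pH = 6.02 + (+1.260) = 7.28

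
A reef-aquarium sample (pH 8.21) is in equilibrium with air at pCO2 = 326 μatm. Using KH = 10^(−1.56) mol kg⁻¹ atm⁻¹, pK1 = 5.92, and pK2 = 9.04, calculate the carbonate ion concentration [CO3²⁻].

[CO2*] = KH · pCO2 = 10^(−1.56) × 326×10^-6 = 8.979×10^-6 mol/kg
α₀ = 1/(1 + K1/[H⁺] + K1K2/[H⁺]²) = 1/(1 + 10^+2.29 + 10^+1.46) = 0.004448
DIC = [CO2*]/α₀ = 8.979×10^-6 / 0.004448 = 2.019 mmol/kg
[CO3²⁻] = α₂·DIC; α₂ = 0.1283, so [CO3²⁻] = 0.1283 × 2.019 = 0.259 mmol/kg

[CO3²⁻] = 0.259 mmol/kg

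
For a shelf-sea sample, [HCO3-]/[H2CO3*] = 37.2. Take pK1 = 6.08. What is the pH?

pH = 7.65

From K1 = [H⁺][HCO3-]/[H2CO3*]:  pH = pK1 + log₁₀([HCO3-]/[H2CO3*])
log₁₀(37.2) = +1.571
pH = 6.08 + (+1.571) = 7.65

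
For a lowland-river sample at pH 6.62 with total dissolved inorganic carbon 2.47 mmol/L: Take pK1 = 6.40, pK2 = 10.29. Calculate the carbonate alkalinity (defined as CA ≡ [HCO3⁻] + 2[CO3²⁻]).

CA = [HCO3⁻] + 2[CO3²⁻] = (α₁ + 2α₂)·DIC
At pH 6.62: [H⁺]/K1 = 10^-0.22 = 0.60256, K2/[H⁺] = 10^-3.67 = 0.00021380
α₁ = 1/(1 + 0.60256 + 0.00021380) = 1/1.6028 = 0.6239; α₂ = α₁·K2/[H⁺] = 0.0001334
α₁ + 2α₂ = 0.6242
CA = 0.6242 × 2.47 = 1.54 mmol/L

CA = 1.54 mmol/L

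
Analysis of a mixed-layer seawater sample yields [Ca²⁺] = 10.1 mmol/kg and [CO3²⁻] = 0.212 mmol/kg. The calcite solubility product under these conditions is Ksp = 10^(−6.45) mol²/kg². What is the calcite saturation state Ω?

Ω = 6.03

Ksp = 10^(−6.45) = 3.548×10^-7
Ω = [Ca²⁺][CO3²⁻]/Ksp = (10.1×10^-3)(0.212×10^-3) / 3.548×10^-7 = 6.03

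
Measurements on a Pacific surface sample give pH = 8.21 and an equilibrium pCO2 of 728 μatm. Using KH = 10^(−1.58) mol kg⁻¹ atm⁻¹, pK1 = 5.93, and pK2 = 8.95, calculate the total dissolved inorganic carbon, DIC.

[CO2*] = KH · pCO2 = 10^(−1.58) × 728×10^-6 = 1.915×10^-5 mol/kg
α₀ = 1/(1 + K1/[H⁺] + K1K2/[H⁺]²) = 1/(1 + 10^+2.28 + 10^+1.54) = 0.004420
DIC = [CO2*]/α₀ = 1.915×10^-5 / 0.004420 = 4.33 mmol/kg

DIC = 4.33 mmol/kg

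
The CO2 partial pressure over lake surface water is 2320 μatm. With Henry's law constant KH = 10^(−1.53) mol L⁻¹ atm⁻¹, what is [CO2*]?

[CO2*] = 68.5 μmol/L

KH = 10^(−1.53) = 2.951×10^-2 mol L⁻¹ atm⁻¹
[CO2*] = KH · pCO2 = 2.951×10^-2 × 2320×10^-6 atm = 6.85×10^-5 mol/L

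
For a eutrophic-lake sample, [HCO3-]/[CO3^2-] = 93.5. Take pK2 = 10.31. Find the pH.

From K2 = [H⁺][CO3^2-]/[HCO3-]:  pH = pK2 − log₁₀([HCO3-]/[CO3^2-])
log₁₀(93.5) = +1.971
pH = 10.31 − (+1.971) = 8.34

pH = 8.34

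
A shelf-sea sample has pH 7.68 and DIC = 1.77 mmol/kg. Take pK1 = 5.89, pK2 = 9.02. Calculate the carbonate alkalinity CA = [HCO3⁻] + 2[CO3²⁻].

CA = 1.82 mmol/kg

CA = [HCO3⁻] + 2[CO3²⁻] = (α₁ + 2α₂)·DIC
At pH 7.68: [H⁺]/K1 = 10^-1.79 = 0.016218, K2/[H⁺] = 10^-1.34 = 0.045709
α₁ = 1/(1 + 0.016218 + 0.045709) = 1/1.0619 = 0.9417; α₂ = α₁·K2/[H⁺] = 0.04304
α₁ + 2α₂ = 1.0278
CA = 1.0278 × 1.77 = 1.82 mmol/kg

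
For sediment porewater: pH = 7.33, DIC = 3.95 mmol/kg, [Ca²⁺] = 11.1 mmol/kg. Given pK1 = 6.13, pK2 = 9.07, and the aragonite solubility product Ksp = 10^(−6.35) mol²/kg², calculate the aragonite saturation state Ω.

α₂ = 1 / (1 + [H⁺]/K2 + [H⁺]²/(K1K2)) = 1 / (1 + 10^+1.74 + 10^+0.54)
   = 1 / (1 + 54.954 + 3.4674) = 1/59.421 = 0.01683
[CO3²⁻] = α₂ × DIC = 0.01683 × 3.95 = 0.06647 mmol/kg
Ksp = 10^(−6.35) = 4.467×10^-7
Ω = [Ca²⁺][CO3²⁻]/Ksp = (11.1×10^-3)(6.647×10^-5) / 4.467×10^-7 = 1.65

Ω = 1.65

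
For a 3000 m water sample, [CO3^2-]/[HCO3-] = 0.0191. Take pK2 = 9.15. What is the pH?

From K2 = [H⁺][CO3^2-]/[HCO3-]:  pH = pK2 + log₁₀([CO3^2-]/[HCO3-])
log₁₀(0.0191) = -1.719
pH = 9.15 + (-1.719) = 7.43

pH = 7.43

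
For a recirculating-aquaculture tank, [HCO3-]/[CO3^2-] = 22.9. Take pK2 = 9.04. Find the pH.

From K2 = [H⁺][CO3^2-]/[HCO3-]:  pH = pK2 − log₁₀([HCO3-]/[CO3^2-])
log₁₀(22.9) = +1.360
pH = 9.04 − (+1.360) = 7.68

pH = 7.68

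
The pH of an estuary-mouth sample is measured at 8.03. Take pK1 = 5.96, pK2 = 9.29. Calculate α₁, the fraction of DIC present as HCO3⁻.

α₁ = 1 / (1 + [H⁺]/K1 + K2/[H⁺]) = 1 / (1 + 10^-2.07 + 10^-1.26)
   = 1 / (1 + 0.0085114 + 0.054954) = 1/1.0635 = 0.9403

α₁ = 0.940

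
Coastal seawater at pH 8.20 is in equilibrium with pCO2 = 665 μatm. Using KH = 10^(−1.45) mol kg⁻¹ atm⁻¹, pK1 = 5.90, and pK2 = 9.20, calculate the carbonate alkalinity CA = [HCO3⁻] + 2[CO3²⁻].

CA = 5.65 mmol/kg

[CO2*] = KH · pCO2 = 10^(−1.45) × 665×10^-6 = 2.360×10^-5 mol/kg
α₀ = 1/(1 + K1/[H⁺] + K1K2/[H⁺]²) = 1/(1 + 10^+2.30 + 10^+1.30) = 0.004536
DIC = [CO2*]/α₀ = 2.360×10^-5 / 0.004536 = 5.202 mmol/kg
CA = (α₁ + 2α₂)·DIC = (0.9050 + 2×0.09050) × 5.202 = 5.65 mmol/kg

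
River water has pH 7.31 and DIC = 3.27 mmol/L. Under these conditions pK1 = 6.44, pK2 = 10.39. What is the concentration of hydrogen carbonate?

α₁ = 1 / (1 + [H⁺]/K1 + K2/[H⁺]) = 1 / (1 + 10^-0.87 + 10^-3.08)
   = 1 / (1 + 0.13490 + 0.00083176) = 1/1.1357 = 0.8805
[HCO3⁻] = α₁ × DIC = 0.8805 × 3.27 = 2.88 mmol/L

[HCO3⁻] = 2.88 mmol/L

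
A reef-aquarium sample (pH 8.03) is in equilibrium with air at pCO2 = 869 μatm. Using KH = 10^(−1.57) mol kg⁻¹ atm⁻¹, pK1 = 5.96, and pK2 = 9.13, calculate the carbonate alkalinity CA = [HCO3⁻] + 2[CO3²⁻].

CA = 3.18 mmol/kg

[CO2*] = KH · pCO2 = 10^(−1.57) × 869×10^-6 = 2.339×10^-5 mol/kg
α₀ = 1/(1 + K1/[H⁺] + K1K2/[H⁺]²) = 1/(1 + 10^+2.07 + 10^+0.97) = 0.007823
DIC = [CO2*]/α₀ = 2.339×10^-5 / 0.007823 = 2.990 mmol/kg
CA = (α₁ + 2α₂)·DIC = (0.9192 + 2×0.07301) × 2.990 = 3.18 mmol/kg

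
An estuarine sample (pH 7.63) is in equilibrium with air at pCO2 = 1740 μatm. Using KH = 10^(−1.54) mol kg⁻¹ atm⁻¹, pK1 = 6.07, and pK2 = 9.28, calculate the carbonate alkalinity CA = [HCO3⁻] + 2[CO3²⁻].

CA = 1.90 mmol/kg

[CO2*] = KH · pCO2 = 10^(−1.54) × 1740×10^-6 = 5.018×10^-5 mol/kg
α₀ = 1/(1 + K1/[H⁺] + K1K2/[H⁺]²) = 1/(1 + 10^+1.56 + 10^-0.09) = 0.02623
DIC = [CO2*]/α₀ = 5.018×10^-5 / 0.02623 = 1.913 mmol/kg
CA = (α₁ + 2α₂)·DIC = (0.9524 + 2×0.02132) × 1.913 = 1.90 mmol/kg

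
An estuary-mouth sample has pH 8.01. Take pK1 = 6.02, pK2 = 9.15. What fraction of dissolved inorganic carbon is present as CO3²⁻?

α₂ = 0.0669

α₂ = 1 / (1 + [H⁺]/K2 + [H⁺]²/(K1K2)) = 1 / (1 + 10^+1.14 + 10^-0.85)
   = 1 / (1 + 13.804 + 0.14125) = 1/14.945 = 0.06691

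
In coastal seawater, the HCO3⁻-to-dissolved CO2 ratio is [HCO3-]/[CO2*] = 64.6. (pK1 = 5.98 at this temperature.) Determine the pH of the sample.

pH = 7.79

From K1 = [H⁺][HCO3-]/[CO2*]:  pH = pK1 + log₁₀([HCO3-]/[CO2*])
log₁₀(64.6) = +1.810
pH = 5.98 + (+1.810) = 7.79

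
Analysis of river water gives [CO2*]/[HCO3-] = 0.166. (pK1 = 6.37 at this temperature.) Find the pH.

pH = 7.15

From K1 = [H⁺][HCO3-]/[CO2*]:  pH = pK1 − log₁₀([CO2*]/[HCO3-])
log₁₀(0.166) = -0.780
pH = 6.37 − (-0.780) = 7.15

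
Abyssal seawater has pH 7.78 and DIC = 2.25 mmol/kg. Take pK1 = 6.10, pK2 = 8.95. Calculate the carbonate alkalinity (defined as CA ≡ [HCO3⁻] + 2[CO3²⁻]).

CA = [HCO3⁻] + 2[CO3²⁻] = (α₁ + 2α₂)·DIC
At pH 7.78: [H⁺]/K1 = 10^-1.68 = 0.020893, K2/[H⁺] = 10^-1.17 = 0.067608
α₁ = 1/(1 + 0.020893 + 0.067608) = 1/1.0885 = 0.9187; α₂ = α₁·K2/[H⁺] = 0.06211
α₁ + 2α₂ = 1.0429
CA = 1.0429 × 2.25 = 2.35 mmol/kg

CA = 2.35 mmol/kg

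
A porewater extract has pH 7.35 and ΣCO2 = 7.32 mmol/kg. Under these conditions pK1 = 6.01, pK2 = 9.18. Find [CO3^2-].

[CO3²⁻] = 0.102 mmol/kg

α₂ = 1 / (1 + [H⁺]/K2 + [H⁺]²/(K1K2)) = 1 / (1 + 10^+1.83 + 10^+0.49)
   = 1 / (1 + 67.608 + 3.0903) = 1/71.699 = 0.01395
[CO3²⁻] = α₂ × DIC = 0.01395 × 7.32 = 0.102 mmol/kg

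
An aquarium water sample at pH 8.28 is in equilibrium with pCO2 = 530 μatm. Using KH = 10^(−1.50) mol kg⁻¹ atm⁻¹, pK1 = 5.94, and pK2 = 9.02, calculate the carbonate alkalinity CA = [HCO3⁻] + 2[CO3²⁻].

[CO2*] = KH · pCO2 = 10^(−1.50) × 530×10^-6 = 1.676×10^-5 mol/kg
α₀ = 1/(1 + K1/[H⁺] + K1K2/[H⁺]²) = 1/(1 + 10^+2.34 + 10^+1.60) = 0.003852
DIC = [CO2*]/α₀ = 1.676×10^-5 / 0.003852 = 4.351 mmol/kg
CA = (α₁ + 2α₂)·DIC = (0.8428 + 2×0.1534) × 4.351 = 5.00 mmol/kg

CA = 5.00 mmol/kg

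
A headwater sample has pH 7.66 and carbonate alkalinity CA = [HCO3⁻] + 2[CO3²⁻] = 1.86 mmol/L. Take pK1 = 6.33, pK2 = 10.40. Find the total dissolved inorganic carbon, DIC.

DIC = 1.94 mmol/L

CA = [HCO3⁻] + 2[CO3²⁻] = (α₁ + 2α₂)·DIC
At pH 7.66: [H⁺]/K1 = 10^-1.33 = 0.046774, K2/[H⁺] = 10^-2.74 = 0.0018197
α₁ = 1/(1 + 0.046774 + 0.0018197) = 1/1.0486 = 0.9537; α₂ = α₁·K2/[H⁺] = 0.001735
α₁ + 2α₂ = 0.9571
DIC = CA / (α₁ + 2α₂) = 1.86 / 0.9571 = 1.94 mmol/L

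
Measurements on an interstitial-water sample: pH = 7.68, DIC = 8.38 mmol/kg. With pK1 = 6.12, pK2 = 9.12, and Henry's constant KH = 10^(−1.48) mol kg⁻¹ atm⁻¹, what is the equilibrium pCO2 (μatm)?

α₀ = 1 / (1 + K1/[H⁺] + K1K2/[H⁺]²) = 1 / (1 + 10^+1.56 + 10^+0.12)
   = 1 / (1 + 36.308 + 1.3183) = 1/38.626 = 0.02589
[CO2*] = α₀ × DIC = 0.02589 × 8.38 = 0.2170 mmol/kg
pCO2 = [CO2*]/KH = 2.170×10^-4 / 3.311×10^-2 = 6550 μatm

pCO2 = 6550 μatm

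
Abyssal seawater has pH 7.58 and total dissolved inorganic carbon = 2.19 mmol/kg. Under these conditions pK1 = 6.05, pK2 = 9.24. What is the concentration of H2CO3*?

α₀ = 1 / (1 + K1/[H⁺] + K1K2/[H⁺]²) = 1 / (1 + 10^+1.53 + 10^-0.13)
   = 1 / (1 + 33.884 + 0.74131) = 1/35.626 = 0.02807
[CO2*] = α₀ × DIC = 0.02807 × 2.19 = 0.0615 mmol/kg

[CO2*] = 0.0615 mmol/kg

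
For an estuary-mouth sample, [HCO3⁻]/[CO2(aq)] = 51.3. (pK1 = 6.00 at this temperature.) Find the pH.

pH = 7.71

From K1 = [H⁺][HCO3⁻]/[CO2(aq)]:  pH = pK1 + log₁₀([HCO3⁻]/[CO2(aq)])
log₁₀(51.3) = +1.710
pH = 6.00 + (+1.710) = 7.71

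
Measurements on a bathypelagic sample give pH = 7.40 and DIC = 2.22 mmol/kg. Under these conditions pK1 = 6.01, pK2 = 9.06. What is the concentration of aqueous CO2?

[CO2*] = 0.0851 mmol/kg

α₀ = 1 / (1 + K1/[H⁺] + K1K2/[H⁺]²) = 1 / (1 + 10^+1.39 + 10^-0.27)
   = 1 / (1 + 24.547 + 0.53703) = 1/26.084 = 0.03834
[CO2*] = α₀ × DIC = 0.03834 × 2.22 = 0.0851 mmol/kg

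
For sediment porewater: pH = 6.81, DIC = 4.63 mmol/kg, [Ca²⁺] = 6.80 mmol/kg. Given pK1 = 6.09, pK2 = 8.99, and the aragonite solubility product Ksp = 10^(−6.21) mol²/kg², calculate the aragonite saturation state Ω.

Ω = 0.282

α₂ = 1 / (1 + [H⁺]/K2 + [H⁺]²/(K1K2)) = 1 / (1 + 10^+2.18 + 10^+1.46)
   = 1 / (1 + 151.36 + 28.840) = 1/181.20 = 0.005519
[CO3²⁻] = α₂ × DIC = 0.005519 × 4.63 = 0.02555 mmol/kg
Ksp = 10^(−6.21) = 6.166×10^-7
Ω = [Ca²⁺][CO3²⁻]/Ksp = (6.80×10^-3)(2.555×10^-5) / 6.166×10^-7 = 0.282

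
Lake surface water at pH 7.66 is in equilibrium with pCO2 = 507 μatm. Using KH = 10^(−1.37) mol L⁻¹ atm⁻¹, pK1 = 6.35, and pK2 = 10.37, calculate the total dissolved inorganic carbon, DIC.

[CO2*] = KH · pCO2 = 10^(−1.37) × 507×10^-6 = 2.163×10^-5 mol/L
α₀ = 1/(1 + K1/[H⁺] + K1K2/[H⁺]²) = 1/(1 + 10^+1.31 + 10^-1.40) = 0.04660
DIC = [CO2*]/α₀ = 2.163×10^-5 / 0.04660 = 0.464 mmol/L

DIC = 0.464 mmol/L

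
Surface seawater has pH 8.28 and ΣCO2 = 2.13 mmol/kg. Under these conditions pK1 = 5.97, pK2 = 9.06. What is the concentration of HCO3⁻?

[HCO3⁻] = 1.82 mmol/kg

α₁ = 1 / (1 + [H⁺]/K1 + K2/[H⁺]) = 1 / (1 + 10^-2.31 + 10^-0.78)
   = 1 / (1 + 0.0048978 + 0.16596) = 1/1.1709 = 0.8541
[HCO3⁻] = α₁ × DIC = 0.8541 × 2.13 = 1.82 mmol/kg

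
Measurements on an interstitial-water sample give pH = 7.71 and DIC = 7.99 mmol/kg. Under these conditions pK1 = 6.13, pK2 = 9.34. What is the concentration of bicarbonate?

[HCO3⁻] = 7.61 mmol/kg

α₁ = 1 / (1 + [H⁺]/K1 + K2/[H⁺]) = 1 / (1 + 10^-1.58 + 10^-1.63)
   = 1 / (1 + 0.026303 + 0.023442) = 1/1.0497 = 0.9526
[HCO3⁻] = α₁ × DIC = 0.9526 × 7.99 = 7.61 mmol/kg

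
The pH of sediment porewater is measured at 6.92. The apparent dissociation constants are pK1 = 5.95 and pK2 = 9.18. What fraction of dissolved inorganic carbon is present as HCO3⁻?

α₁ = 0.899

α₁ = 1 / (1 + [H⁺]/K1 + K2/[H⁺]) = 1 / (1 + 10^-0.97 + 10^-2.26)
   = 1 / (1 + 0.10715 + 0.0054954) = 1/1.1126 = 0.8988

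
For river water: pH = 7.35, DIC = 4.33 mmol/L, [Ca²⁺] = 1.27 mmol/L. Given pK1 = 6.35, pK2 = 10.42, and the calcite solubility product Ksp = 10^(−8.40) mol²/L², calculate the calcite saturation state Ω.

Ω = 1.07

α₂ = 1 / (1 + [H⁺]/K2 + [H⁺]²/(K1K2)) = 1 / (1 + 10^+3.07 + 10^+2.07)
   = 1 / (1 + 1174.9 + 117.49) = 1/1293.4 = 0.0007732
[CO3²⁻] = α₂ × DIC = 0.0007732 × 4.33 = 0.003348 mmol/L = 3.348 μmol/L
Ksp = 10^(−8.40) = 3.981×10^-9
Ω = [Ca²⁺][CO3²⁻]/Ksp = (1.27×10^-3)(3.348×10^-6) / 3.981×10^-9 = 1.07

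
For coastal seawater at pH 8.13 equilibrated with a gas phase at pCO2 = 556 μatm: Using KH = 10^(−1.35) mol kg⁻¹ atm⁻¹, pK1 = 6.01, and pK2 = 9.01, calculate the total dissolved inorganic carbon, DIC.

DIC = 3.73 mmol/kg

[CO2*] = KH · pCO2 = 10^(−1.35) × 556×10^-6 = 2.484×10^-5 mol/kg
α₀ = 1/(1 + K1/[H⁺] + K1K2/[H⁺]²) = 1/(1 + 10^+2.12 + 10^+1.24) = 0.006658
DIC = [CO2*]/α₀ = 2.484×10^-5 / 0.006658 = 3.73 mmol/kg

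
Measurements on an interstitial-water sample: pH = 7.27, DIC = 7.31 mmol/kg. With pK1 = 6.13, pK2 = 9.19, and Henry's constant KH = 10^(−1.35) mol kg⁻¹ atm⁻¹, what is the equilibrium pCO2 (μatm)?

pCO2 = 1.09×10^4 μatm

α₀ = 1 / (1 + K1/[H⁺] + K1K2/[H⁺]²) = 1 / (1 + 10^+1.14 + 10^-0.78)
   = 1 / (1 + 13.804 + 0.16596) = 1/14.970 = 0.06680
[CO2*] = α₀ × DIC = 0.06680 × 7.31 = 0.4883 mmol/kg
pCO2 = [CO2*]/KH = 4.883×10^-4 / 4.467×10^-2 = 1.09×10^4 μatm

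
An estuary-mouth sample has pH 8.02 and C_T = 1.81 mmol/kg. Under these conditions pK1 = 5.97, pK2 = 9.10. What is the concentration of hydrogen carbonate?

α₁ = 1 / (1 + [H⁺]/K1 + K2/[H⁺]) = 1 / (1 + 10^-2.05 + 10^-1.08)
   = 1 / (1 + 0.0089125 + 0.083176) = 1/1.0921 = 0.9157
[HCO3⁻] = α₁ × DIC = 0.9157 × 1.81 = 1.66 mmol/kg

[HCO3⁻] = 1.66 mmol/kg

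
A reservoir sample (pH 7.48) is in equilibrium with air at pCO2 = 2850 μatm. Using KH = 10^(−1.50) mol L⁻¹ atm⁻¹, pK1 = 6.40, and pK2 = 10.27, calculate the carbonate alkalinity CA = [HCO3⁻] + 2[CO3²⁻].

[CO2*] = KH · pCO2 = 10^(−1.50) × 2850×10^-6 = 9.012×10^-5 mol/L
α₀ = 1/(1 + K1/[H⁺] + K1K2/[H⁺]²) = 1/(1 + 10^+1.08 + 10^-1.71) = 0.07667
DIC = [CO2*]/α₀ = 9.012×10^-5 / 0.07667 = 1.175 mmol/L
CA = (α₁ + 2α₂)·DIC = (0.9218 + 2×0.001495) × 1.175 = 1.09 mmol/L

CA = 1.09 mmol/L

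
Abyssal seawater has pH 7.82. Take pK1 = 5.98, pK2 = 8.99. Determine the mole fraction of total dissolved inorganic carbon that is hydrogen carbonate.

α₁ = 0.924

α₁ = 1 / (1 + [H⁺]/K1 + K2/[H⁺]) = 1 / (1 + 10^-1.84 + 10^-1.17)
   = 1 / (1 + 0.014454 + 0.067608) = 1/1.0821 = 0.9242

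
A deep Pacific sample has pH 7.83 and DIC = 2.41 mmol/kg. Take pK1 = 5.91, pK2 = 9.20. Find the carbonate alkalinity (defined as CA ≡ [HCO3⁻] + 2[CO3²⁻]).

CA = [HCO3⁻] + 2[CO3²⁻] = (α₁ + 2α₂)·DIC
At pH 7.83: [H⁺]/K1 = 10^-1.92 = 0.012023, K2/[H⁺] = 10^-1.37 = 0.042658
α₁ = 1/(1 + 0.012023 + 0.042658) = 1/1.0547 = 0.9482; α₂ = α₁·K2/[H⁺] = 0.04045
α₁ + 2α₂ = 1.0290
CA = 1.0290 × 2.41 = 2.48 mmol/kg

CA = 2.48 mmol/kg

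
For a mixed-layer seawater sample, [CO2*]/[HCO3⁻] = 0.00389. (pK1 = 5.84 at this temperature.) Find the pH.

pH = 8.25

From K1 = [H⁺][HCO3⁻]/[CO2*]:  pH = pK1 − log₁₀([CO2*]/[HCO3⁻])
log₁₀(0.00389) = -2.410
pH = 5.84 − (-2.410) = 8.25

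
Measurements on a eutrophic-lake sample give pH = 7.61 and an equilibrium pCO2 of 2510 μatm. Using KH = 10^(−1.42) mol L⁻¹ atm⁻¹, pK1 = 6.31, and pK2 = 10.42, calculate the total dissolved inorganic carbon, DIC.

DIC = 2.00 mmol/L

[CO2*] = KH · pCO2 = 10^(−1.42) × 2510×10^-6 = 9.543×10^-5 mol/L
α₀ = 1/(1 + K1/[H⁺] + K1K2/[H⁺]²) = 1/(1 + 10^+1.30 + 10^-1.51) = 0.04766
DIC = [CO2*]/α₀ = 9.543×10^-5 / 0.04766 = 2.00 mmol/L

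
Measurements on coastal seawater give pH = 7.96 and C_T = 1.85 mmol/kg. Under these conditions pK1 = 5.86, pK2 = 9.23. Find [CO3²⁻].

α₂ = 1 / (1 + [H⁺]/K2 + [H⁺]²/(K1K2)) = 1 / (1 + 10^+1.27 + 10^-0.83)
   = 1 / (1 + 18.621 + 0.14791) = 1/19.769 = 0.05058
[CO3²⁻] = α₂ × DIC = 0.05058 × 1.85 = 0.0936 mmol/kg

[CO3²⁻] = 0.0936 mmol/kg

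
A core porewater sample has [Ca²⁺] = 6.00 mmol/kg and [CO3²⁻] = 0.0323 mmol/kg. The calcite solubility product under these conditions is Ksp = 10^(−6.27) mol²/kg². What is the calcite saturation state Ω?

Ksp = 10^(−6.27) = 5.370×10^-7
Ω = [Ca²⁺][CO3²⁻]/Ksp = (6.00×10^-3)(0.0323×10^-3) / 5.370×10^-7 = 0.361

Ω = 0.361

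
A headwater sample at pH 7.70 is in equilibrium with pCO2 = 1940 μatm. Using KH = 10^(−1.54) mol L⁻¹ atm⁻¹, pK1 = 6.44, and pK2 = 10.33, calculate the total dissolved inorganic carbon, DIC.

[CO2*] = KH · pCO2 = 10^(−1.54) × 1940×10^-6 = 5.595×10^-5 mol/L
α₀ = 1/(1 + K1/[H⁺] + K1K2/[H⁺]²) = 1/(1 + 10^+1.26 + 10^-1.37) = 0.05198
DIC = [CO2*]/α₀ = 5.595×10^-5 / 0.05198 = 1.08 mmol/L

DIC = 1.08 mmol/L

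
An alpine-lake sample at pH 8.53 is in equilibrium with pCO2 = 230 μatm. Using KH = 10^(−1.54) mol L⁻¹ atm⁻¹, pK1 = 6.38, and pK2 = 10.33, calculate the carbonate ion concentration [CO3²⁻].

[CO3²⁻] = 14.9 μmol/L

[CO2*] = KH · pCO2 = 10^(−1.54) × 230×10^-6 = 6.633×10^-6 mol/L
α₀ = 1/(1 + K1/[H⁺] + K1K2/[H⁺]²) = 1/(1 + 10^+2.15 + 10^+0.35) = 0.006921
DIC = [CO2*]/α₀ = 6.633×10^-6 / 0.006921 = 0.9585 mmol/L
[CO3²⁻] = α₂·DIC; α₂ = 0.01549, so [CO3²⁻] = 0.01549 × 0.9585 = 0.0149 mmol/L = 14.9 μmol/L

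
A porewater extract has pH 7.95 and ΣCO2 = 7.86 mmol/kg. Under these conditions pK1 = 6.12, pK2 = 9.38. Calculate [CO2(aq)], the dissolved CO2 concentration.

α₀ = 1 / (1 + K1/[H⁺] + K1K2/[H⁺]²) = 1 / (1 + 10^+1.83 + 10^+0.40)
   = 1 / (1 + 67.608 + 2.5119) = 1/71.120 = 0.01406
[CO2*] = α₀ × DIC = 0.01406 × 7.86 = 0.111 mmol/kg

[CO2*] = 0.111 mmol/kg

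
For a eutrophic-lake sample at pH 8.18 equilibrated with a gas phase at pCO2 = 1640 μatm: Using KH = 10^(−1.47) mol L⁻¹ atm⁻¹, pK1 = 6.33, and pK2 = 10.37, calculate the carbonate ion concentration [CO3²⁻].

[CO3²⁻] = 0.0254 mmol/L

[CO2*] = KH · pCO2 = 10^(−1.47) × 1640×10^-6 = 5.557×10^-5 mol/L
α₀ = 1/(1 + K1/[H⁺] + K1K2/[H⁺]²) = 1/(1 + 10^+1.85 + 10^-0.34) = 0.01384
DIC = [CO2*]/α₀ = 5.557×10^-5 / 0.01384 = 4.015 mmol/L
[CO3²⁻] = α₂·DIC; α₂ = 0.006326, so [CO3²⁻] = 0.006326 × 4.015 = 0.0254 mmol/L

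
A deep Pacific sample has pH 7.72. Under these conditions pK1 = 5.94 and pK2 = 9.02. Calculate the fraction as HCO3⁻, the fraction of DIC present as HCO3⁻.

α₁ = 0.937

α₁ = 1 / (1 + [H⁺]/K1 + K2/[H⁺]) = 1 / (1 + 10^-1.78 + 10^-1.30)
   = 1 / (1 + 0.016596 + 0.050119) = 1/1.0667 = 0.9375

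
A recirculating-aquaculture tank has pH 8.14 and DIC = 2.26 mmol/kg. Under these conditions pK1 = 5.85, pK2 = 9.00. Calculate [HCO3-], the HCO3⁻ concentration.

α₁ = 1 / (1 + [H⁺]/K1 + K2/[H⁺]) = 1 / (1 + 10^-2.29 + 10^-0.86)
   = 1 / (1 + 0.0051286 + 0.13804) = 1/1.1432 = 0.8748
[HCO3⁻] = α₁ × DIC = 0.8748 × 2.26 = 1.98 mmol/kg

[HCO3⁻] = 1.98 mmol/kg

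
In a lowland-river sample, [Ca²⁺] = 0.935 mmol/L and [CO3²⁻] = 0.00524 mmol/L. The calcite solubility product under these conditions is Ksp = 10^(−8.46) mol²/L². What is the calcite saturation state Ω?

Ksp = 10^(−8.46) = 3.467×10^-9
Ω = [Ca²⁺][CO3²⁻]/Ksp = (0.935×10^-3)(0.00524×10^-3) / 3.467×10^-9 = 1.41

Ω = 1.41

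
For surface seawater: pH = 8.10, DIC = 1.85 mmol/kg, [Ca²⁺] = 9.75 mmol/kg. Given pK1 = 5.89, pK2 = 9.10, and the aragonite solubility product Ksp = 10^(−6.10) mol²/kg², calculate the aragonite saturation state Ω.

α₂ = 1 / (1 + [H⁺]/K2 + [H⁺]²/(K1K2)) = 1 / (1 + 10^+1.00 + 10^-1.21)
   = 1 / (1 + 10.000 + 0.061660) = 1/11.062 = 0.09040
[CO3²⁻] = α₂ × DIC = 0.09040 × 1.85 = 0.1672 mmol/kg
Ksp = 10^(−6.10) = 7.943×10^-7
Ω = [Ca²⁺][CO3²⁻]/Ksp = (9.75×10^-3)(1.672×10^-4) / 7.943×10^-7 = 2.05

Ω = 2.05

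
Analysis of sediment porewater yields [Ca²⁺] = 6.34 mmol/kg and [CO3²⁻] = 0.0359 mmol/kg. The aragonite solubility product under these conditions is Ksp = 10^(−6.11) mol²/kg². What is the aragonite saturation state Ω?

Ω = 0.293

Ksp = 10^(−6.11) = 7.762×10^-7
Ω = [Ca²⁺][CO3²⁻]/Ksp = (6.34×10^-3)(0.0359×10^-3) / 7.762×10^-7 = 0.293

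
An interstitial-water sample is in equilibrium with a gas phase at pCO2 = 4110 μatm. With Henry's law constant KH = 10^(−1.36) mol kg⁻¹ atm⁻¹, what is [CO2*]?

[CO2*] = 179 μmol/kg

KH = 10^(−1.36) = 4.365×10^-2 mol kg⁻¹ atm⁻¹
[CO2*] = KH · pCO2 = 4.365×10^-2 × 4110×10^-6 atm = 1.79×10^-4 mol/kg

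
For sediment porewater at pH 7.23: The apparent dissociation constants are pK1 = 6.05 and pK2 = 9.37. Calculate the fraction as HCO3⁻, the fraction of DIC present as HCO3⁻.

α₁ = 0.932

α₁ = 1 / (1 + [H⁺]/K1 + K2/[H⁺]) = 1 / (1 + 10^-1.18 + 10^-2.14)
   = 1 / (1 + 0.066069 + 0.0072444) = 1/1.0733 = 0.9317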